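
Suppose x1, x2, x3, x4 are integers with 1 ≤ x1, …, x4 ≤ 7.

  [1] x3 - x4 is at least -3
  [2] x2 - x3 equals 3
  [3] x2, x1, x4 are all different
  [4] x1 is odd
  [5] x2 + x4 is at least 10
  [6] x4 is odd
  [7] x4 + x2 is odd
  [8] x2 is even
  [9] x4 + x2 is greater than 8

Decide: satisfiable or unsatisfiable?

Take x1 = 7, x2 = 6, x3 = 3, x4 = 5. Then constraint 1: x3 - x4 = -2; constraint 2: x2 - x3 = 3; constraint 5: x2 + x4 = 11, and every other listed constraint is also met.

Satisfiable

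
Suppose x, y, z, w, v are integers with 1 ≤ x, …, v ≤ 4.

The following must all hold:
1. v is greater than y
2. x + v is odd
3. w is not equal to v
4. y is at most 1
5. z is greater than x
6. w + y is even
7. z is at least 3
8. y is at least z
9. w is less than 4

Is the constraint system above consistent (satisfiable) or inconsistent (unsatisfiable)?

Unsatisfiable

From constraints 7 and 8: y ≥ z and z ≥ 3, so y ≥ 3. From constraint 4: y ≤ 1. But 1 < 3, so no value of y works.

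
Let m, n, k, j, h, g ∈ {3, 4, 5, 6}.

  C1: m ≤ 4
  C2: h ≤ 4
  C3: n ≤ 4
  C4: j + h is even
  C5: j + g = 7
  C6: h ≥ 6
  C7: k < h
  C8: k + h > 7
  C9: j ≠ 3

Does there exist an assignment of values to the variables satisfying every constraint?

Unsatisfiable

From constraint 6: h ≥ 6. From constraint 2: h ≤ 4. But 4 < 6, so no value of h works.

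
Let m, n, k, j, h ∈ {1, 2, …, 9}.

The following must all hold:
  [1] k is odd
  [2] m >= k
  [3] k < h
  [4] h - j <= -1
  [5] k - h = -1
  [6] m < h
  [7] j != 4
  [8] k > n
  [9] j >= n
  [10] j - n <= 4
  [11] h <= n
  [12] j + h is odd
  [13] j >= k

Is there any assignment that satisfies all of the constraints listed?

Unsatisfiable

Constraints 2, 6, 8, and 11 give n < k, k ≤ m, m < h, h ≤ n. Chaining: n < k ≤ m < h ≤ n, which forces n < n — impossible.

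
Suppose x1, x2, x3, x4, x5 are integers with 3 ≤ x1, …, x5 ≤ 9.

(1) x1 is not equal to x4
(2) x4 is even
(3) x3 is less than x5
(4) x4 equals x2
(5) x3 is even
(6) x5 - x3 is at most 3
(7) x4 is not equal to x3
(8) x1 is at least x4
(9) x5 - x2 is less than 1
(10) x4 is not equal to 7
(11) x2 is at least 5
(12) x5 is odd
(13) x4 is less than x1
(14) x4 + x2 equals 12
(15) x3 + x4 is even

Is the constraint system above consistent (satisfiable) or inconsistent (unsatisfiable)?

One satisfying assignment is x1 = 9, x2 = 6, x3 = 4, x4 = 6, x5 = 5.
For the less obvious constraints — constraint 6: x5 - x3 = 1; constraint 9: x5 - x2 = -1; constraint 14: x4 + x2 = 12 — and the others hold by inspection.

Satisfiable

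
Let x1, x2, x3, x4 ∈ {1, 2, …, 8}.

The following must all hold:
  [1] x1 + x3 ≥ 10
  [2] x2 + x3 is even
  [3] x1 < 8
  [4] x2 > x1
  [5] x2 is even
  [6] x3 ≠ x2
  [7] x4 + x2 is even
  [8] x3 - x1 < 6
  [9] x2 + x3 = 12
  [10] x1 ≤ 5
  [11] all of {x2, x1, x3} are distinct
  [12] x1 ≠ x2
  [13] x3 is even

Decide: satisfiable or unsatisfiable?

Setting (x1, x2, x3, x4) = (3, 4, 8, 2) satisfies everything: constraint 1: x1 + x3 = 11; constraint 8: x3 - x1 = 5, and the others follow.

Satisfiable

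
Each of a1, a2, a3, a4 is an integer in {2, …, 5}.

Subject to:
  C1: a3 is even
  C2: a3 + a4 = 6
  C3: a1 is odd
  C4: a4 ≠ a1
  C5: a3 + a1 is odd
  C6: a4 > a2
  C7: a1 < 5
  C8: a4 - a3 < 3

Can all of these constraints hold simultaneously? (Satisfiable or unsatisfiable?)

Satisfiable

Setting (a1, a2, a3, a4) = (3, 2, 2, 4) satisfies everything: constraint 1: a3 = 2 is even; constraint 2: a3 + a4 = 6; constraint 8: a4 - a3 = 2, and the others follow.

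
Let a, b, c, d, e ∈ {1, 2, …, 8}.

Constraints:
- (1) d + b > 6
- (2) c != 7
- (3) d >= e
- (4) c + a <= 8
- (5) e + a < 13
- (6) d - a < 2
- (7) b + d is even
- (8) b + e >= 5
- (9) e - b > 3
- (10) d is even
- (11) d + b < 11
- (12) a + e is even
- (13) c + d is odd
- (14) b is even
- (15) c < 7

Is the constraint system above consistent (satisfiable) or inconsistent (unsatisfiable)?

Satisfiable

Setting (a, b, c, d, e) = (6, 2, 1, 6, 6) satisfies everything: constraint 1: d + b = 8; constraint 4: c + a = 7, and the others follow.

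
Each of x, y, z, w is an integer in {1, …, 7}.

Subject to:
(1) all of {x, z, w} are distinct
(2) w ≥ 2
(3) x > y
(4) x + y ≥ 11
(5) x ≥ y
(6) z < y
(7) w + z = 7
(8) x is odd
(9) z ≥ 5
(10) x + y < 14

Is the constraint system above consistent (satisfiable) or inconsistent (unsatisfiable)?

Satisfiable

Try x = 7, y = 6, z = 5, w = 2.
Check constraint 4: x + y = 13; constraint 7: w + z = 7. The remaining constraints are straightforward to verify.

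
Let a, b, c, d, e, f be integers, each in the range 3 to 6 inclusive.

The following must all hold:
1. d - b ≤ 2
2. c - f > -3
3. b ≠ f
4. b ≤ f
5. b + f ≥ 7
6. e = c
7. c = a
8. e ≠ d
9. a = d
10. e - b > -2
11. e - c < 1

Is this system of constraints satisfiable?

Unsatisfiable

From constraints 6, 7, and 9, e = c = a = d, so e = d. But constraint 8 says e ≠ d. Contradiction.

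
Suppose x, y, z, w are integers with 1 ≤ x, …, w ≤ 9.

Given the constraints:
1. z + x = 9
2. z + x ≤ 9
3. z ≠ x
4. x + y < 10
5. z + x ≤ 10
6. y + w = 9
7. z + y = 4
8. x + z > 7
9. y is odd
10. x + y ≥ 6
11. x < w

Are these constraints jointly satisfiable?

Try x = 6, y = 1, z = 3, w = 8.
Check constraint 1: z + x = 9; constraint 2: z + x = 9; constraint 4: x + y = 7. The remaining constraints are straightforward to verify.

Satisfiable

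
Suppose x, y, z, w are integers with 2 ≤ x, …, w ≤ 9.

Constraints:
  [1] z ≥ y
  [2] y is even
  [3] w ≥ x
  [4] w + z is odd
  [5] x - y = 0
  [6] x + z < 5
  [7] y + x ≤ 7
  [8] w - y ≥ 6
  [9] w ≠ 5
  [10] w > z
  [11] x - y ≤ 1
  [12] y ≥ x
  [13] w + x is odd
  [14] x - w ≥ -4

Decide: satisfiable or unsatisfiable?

Constraints 8, 11, and 14 give y − x ≥ -1, x − w ≥ -4, w − y ≥ 6.
Adding all 3 inequalities: the left sides telescope to 0, and the right sides sum to (-1) + (-4) + 6 = 1. So 0 ≥ 1, which is false.

Unsatisfiable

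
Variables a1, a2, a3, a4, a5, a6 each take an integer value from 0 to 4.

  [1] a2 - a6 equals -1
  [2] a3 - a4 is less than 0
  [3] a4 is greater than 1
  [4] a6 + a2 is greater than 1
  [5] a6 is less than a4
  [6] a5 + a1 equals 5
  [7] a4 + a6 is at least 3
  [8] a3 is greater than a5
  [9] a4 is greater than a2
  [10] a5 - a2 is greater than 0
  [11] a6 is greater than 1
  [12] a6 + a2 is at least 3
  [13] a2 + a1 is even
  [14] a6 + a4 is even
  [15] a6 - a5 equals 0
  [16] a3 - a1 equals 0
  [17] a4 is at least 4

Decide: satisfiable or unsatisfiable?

Take a1 = 3, a2 = 1, a3 = 3, a4 = 4, a5 = 2, a6 = 2. Then constraint 1: a2 - a6 = -1; constraint 2: a3 - a4 = -1; constraint 4: a6 + a2 = 3, and every other listed constraint is also met.

Satisfiable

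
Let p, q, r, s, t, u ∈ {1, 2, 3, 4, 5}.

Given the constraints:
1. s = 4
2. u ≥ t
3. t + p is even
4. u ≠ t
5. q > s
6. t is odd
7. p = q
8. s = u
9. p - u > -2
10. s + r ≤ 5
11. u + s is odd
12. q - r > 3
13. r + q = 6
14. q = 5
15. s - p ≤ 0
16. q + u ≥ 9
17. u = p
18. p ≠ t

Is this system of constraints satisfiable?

Constraint 1 fixes s = 4 and constraint 14 fixes q = 5. Constraints 7, 8, and 17 give s = u = p = q, so s = q. But 4 ≠ 5 — contradiction.

Unsatisfiable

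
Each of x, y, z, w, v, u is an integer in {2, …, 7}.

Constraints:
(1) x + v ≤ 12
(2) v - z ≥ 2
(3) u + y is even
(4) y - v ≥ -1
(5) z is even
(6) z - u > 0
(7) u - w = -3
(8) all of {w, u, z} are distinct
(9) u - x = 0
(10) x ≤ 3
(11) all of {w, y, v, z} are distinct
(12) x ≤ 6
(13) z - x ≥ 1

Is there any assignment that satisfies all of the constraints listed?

The assignment x = 2, y = 6, z = 4, w = 5, v = 7, u = 2 works:
  constraint 1 holds since x + v = 9.
  constraint 2 holds since v - z = 3.
  constraint 4 holds since y - v = -1.
The rest check out directly.

Satisfiable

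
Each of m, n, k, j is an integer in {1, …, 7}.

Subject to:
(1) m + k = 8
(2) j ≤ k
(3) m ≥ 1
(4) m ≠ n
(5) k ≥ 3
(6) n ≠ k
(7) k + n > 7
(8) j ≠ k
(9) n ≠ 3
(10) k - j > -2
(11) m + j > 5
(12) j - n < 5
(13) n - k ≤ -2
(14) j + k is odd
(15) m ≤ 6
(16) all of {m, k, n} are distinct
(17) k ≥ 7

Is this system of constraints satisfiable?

Take m = 1, n = 2, k = 7, j = 6. Then constraint 1: m + k = 8; constraint 7: k + n = 9; constraint 10: k - j = 1, and every other listed constraint is also met.

Satisfiable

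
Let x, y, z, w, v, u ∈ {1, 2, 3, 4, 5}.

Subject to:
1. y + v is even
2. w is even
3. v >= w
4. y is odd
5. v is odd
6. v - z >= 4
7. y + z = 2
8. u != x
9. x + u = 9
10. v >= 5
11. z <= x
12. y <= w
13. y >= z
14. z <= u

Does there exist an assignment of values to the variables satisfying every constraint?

Satisfiable

Setting (x, y, z, w, v, u) = (4, 1, 1, 2, 5, 5) satisfies everything: constraint 6: v - z = 4; constraint 7: y + z = 2; constraint 9: x + u = 9, and the others follow.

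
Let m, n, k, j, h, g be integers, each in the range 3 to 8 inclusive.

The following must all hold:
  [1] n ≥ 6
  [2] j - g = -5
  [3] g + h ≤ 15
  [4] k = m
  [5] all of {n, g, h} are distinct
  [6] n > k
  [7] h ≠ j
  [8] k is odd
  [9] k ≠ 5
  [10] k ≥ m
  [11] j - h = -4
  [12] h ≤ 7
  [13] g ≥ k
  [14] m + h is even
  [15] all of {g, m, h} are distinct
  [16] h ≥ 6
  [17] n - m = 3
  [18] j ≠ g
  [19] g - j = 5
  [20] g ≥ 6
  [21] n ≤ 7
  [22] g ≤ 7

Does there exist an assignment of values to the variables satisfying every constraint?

Constraints 1, 12, 16, 20, 21, and 22 confine each of n, g, h to the 2 values {6, 7}.
Constraint 5 requires all 3 of them to be distinct, but only 2 values are available — impossible by the pigeonhole principle.

Unsatisfiable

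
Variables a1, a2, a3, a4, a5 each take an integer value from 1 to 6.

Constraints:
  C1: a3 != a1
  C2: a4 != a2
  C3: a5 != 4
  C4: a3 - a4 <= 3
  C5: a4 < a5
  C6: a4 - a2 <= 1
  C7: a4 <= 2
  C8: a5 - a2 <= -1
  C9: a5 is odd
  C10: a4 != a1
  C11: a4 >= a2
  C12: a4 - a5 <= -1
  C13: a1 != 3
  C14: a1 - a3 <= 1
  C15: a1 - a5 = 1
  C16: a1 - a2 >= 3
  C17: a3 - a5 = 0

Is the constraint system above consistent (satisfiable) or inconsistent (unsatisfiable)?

Constraints 4, 8, 12, 14, and 16 give a3 − a1 ≥ -1, a1 − a2 ≥ 3, a2 − a5 ≥ 1, a5 − a4 ≥ 1, a4 − a3 ≥ -3.
Adding all 5 inequalities: the left sides telescope to 0, and the right sides sum to (-1) + 3 + 1 + 1 + (-3) = 1. So 0 ≥ 1, which is false.

Unsatisfiable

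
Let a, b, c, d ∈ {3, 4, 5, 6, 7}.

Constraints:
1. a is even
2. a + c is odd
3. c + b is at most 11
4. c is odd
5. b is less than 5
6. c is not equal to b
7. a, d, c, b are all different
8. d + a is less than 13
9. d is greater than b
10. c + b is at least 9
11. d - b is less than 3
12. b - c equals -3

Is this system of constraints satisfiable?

Take a = 6, b = 4, c = 7, d = 5. Then constraint 3: c + b = 11; constraint 8: d + a = 11; constraint 10: c + b = 11, and every other listed constraint is also met.

Satisfiable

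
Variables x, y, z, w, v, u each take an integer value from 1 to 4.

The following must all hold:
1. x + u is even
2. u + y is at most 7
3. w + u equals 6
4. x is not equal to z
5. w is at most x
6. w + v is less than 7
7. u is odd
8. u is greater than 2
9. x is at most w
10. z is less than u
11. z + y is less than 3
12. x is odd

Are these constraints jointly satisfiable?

Satisfiable

Take x = 3, y = 1, z = 1, w = 3, v = 3, u = 3. Then constraint 2: u + y = 4; constraint 3: w + u = 6; constraint 6: w + v = 6, and every other listed constraint is also met.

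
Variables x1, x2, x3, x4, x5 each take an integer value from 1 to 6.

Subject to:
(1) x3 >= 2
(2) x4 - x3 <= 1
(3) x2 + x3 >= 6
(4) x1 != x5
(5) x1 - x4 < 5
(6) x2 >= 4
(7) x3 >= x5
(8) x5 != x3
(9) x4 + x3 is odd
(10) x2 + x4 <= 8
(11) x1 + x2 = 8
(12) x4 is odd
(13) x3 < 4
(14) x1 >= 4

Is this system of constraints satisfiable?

Satisfiable

One satisfying assignment is x1 = 4, x2 = 4, x3 = 2, x4 = 1, x5 = 1.
For the less obvious constraints — constraint 2: x4 - x3 = -1; constraint 3: x2 + x3 = 6; constraint 5: x1 - x4 = 3 — and the others hold by inspection.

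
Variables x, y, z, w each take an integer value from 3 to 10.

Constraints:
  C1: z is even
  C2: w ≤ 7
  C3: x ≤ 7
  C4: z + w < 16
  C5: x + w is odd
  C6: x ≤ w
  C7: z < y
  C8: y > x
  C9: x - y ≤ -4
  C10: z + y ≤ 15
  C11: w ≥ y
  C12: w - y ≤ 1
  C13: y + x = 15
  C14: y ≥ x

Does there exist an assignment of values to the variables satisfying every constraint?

From constraints 2 and 11: y ≤ w ≤ 7. From constraint 3: x ≤ 7. Hence y + x ≤ 14. But constraint 13 requires y + x = 15, and 15 > 14. Contradiction.

Unsatisfiable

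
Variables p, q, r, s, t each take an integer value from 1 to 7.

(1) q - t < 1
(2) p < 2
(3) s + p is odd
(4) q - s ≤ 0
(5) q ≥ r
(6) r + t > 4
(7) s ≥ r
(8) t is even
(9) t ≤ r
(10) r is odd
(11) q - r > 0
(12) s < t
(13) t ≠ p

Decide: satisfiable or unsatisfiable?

Unsatisfiable

Constraints 4, 9, 11, and 12 give t ≤ r, r < q, q ≤ s, s < t. Chaining: t ≤ r < q ≤ s < t, which forces t < t — impossible.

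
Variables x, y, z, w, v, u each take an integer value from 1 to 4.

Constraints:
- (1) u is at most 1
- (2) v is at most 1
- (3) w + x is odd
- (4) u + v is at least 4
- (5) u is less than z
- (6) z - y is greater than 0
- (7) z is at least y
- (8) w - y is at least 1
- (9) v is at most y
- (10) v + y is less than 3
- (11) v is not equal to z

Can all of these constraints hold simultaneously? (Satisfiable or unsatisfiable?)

From constraint 1: u ≤ 1. From constraint 2: v ≤ 1. Hence u + v ≤ 2. But constraint 4 requires u + v ≥ 4, and 4 > 2. Contradiction.

Unsatisfiable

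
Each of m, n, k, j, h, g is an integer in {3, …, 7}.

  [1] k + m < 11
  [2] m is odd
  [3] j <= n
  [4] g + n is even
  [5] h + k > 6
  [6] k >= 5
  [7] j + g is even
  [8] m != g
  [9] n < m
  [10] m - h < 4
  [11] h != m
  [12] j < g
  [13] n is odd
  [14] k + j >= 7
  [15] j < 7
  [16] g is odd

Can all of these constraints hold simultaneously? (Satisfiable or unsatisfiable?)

Satisfiable

Setting (m, n, k, j, h, g) = (5, 3, 5, 3, 4, 7) satisfies everything: constraint 1: k + m = 10; constraint 5: h + k = 9; constraint 10: m - h = 1, and the others follow.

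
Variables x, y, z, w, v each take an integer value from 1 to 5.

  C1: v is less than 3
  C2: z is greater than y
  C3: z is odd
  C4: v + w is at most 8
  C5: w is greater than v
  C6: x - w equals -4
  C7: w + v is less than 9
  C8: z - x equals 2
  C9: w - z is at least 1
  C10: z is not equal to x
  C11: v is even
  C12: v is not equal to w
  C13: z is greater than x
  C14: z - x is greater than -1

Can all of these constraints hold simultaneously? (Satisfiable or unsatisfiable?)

Try x = 1, y = 2, z = 3, w = 5, v = 2.
Check constraint 4: v + w = 7; constraint 6: x - w = -4. The remaining constraints are straightforward to verify.

Satisfiable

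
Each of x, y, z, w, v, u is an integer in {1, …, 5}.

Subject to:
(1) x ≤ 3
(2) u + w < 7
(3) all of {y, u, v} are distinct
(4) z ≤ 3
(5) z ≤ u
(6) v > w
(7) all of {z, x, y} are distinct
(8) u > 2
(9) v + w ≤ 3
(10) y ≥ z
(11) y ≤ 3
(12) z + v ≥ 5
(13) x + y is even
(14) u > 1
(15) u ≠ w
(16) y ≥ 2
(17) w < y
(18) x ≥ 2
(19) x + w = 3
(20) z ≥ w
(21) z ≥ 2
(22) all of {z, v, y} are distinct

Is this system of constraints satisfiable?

Unsatisfiable

Constraints 1, 4, 11, 16, 18, and 21 confine each of z, x, y to the 2 values {2, 3}.
Constraint 7 requires all 3 of them to be distinct, but only 2 values are available — impossible by the pigeonhole principle.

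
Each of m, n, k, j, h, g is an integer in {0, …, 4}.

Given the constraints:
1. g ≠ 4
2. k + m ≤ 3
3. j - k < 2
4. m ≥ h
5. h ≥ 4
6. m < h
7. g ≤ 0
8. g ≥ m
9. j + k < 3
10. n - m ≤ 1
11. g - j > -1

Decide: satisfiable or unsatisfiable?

From constraints 4 and 5: m ≥ h and h ≥ 4, so m ≥ 4. From constraints 7 and 8: m ≤ g and g ≤ 0, so m ≤ 0. But 0 < 4, so no value of m works.

Unsatisfiable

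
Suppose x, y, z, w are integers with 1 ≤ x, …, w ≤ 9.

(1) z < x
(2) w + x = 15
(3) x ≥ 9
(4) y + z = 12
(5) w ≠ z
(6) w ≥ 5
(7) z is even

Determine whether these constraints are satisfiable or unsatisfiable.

Satisfiable

Setting (x, y, z, w) = (9, 8, 4, 6) satisfies everything: constraint 2: w + x = 15; constraint 4: y + z = 12, and the others follow.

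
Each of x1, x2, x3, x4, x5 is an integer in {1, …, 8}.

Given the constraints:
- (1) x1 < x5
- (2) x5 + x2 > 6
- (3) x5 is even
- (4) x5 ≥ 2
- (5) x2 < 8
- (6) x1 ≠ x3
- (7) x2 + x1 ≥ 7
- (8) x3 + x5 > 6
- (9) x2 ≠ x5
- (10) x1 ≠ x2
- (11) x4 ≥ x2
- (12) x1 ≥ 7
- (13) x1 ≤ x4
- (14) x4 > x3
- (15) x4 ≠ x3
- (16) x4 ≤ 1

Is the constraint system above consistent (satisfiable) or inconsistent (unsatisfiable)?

From constraints 12 and 13: x4 ≥ x1 and x1 ≥ 7, so x4 ≥ 7. From constraint 16: x4 ≤ 1. But 1 < 7, so no value of x4 works.

Unsatisfiable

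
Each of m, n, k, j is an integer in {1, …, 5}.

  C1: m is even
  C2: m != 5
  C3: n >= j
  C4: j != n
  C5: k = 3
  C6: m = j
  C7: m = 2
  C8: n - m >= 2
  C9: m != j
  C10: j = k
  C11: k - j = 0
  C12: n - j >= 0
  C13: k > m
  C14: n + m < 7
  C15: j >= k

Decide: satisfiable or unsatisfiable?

Constraint 7 fixes m = 2 and constraint 5 fixes k = 3. Constraints 6 and 10 give m = j = k, so m = k. But 2 ≠ 3 — contradiction.

Unsatisfiable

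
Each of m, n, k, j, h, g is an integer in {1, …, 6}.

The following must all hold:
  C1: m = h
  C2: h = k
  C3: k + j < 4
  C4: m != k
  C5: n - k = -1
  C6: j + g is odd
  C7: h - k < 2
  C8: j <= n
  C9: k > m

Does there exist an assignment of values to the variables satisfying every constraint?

Unsatisfiable

From constraints 1 and 2, m = h = k, so m = k. But constraint 4 says m ≠ k. Contradiction.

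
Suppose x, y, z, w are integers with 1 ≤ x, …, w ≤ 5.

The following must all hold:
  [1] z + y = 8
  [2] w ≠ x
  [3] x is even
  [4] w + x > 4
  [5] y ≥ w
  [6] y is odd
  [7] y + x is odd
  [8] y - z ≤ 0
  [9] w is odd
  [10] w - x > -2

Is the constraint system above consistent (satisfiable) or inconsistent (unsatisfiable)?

Satisfiable

Try x = 2, y = 3, z = 5, w = 3.
Check constraint 1: z + y = 8; constraint 4: w + x = 5. The remaining constraints are straightforward to verify.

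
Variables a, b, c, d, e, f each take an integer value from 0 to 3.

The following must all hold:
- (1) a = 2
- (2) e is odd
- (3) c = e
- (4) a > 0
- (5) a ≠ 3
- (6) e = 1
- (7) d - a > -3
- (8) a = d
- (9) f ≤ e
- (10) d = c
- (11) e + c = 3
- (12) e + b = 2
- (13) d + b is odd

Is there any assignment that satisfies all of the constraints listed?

Constraint 1 fixes a = 2 and constraint 6 fixes e = 1. Constraints 3, 8, and 10 give a = d = c = e, so a = e. But 2 ≠ 1 — contradiction.

Unsatisfiable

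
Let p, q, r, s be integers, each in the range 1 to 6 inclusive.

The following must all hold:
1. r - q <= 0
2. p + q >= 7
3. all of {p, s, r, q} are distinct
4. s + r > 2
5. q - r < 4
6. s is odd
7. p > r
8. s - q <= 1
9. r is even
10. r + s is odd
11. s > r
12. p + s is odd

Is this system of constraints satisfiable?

Setting (p, q, r, s) = (4, 5, 2, 3) satisfies everything: constraint 1: r - q = -3; constraint 2: p + q = 9; constraint 4: s + r = 5, and the others follow.

Satisfiable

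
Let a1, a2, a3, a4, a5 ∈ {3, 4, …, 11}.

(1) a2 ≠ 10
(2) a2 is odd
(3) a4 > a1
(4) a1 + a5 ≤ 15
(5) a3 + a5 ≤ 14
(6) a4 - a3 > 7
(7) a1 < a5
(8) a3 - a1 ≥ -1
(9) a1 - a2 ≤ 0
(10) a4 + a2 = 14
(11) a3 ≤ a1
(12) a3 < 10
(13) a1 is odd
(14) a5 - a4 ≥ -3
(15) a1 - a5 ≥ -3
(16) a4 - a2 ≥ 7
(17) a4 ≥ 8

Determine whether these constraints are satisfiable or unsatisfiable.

Unsatisfiable

Constraints 9, 14, 15, and 16 give a1 − a5 ≥ -3, a5 − a4 ≥ -3, a4 − a2 ≥ 7, a2 − a1 ≥ 0.
Adding all 4 inequalities: the left sides telescope to 0, and the right sides sum to (-3) + (-3) + 7 + 0 = 1. So 0 ≥ 1, which is false.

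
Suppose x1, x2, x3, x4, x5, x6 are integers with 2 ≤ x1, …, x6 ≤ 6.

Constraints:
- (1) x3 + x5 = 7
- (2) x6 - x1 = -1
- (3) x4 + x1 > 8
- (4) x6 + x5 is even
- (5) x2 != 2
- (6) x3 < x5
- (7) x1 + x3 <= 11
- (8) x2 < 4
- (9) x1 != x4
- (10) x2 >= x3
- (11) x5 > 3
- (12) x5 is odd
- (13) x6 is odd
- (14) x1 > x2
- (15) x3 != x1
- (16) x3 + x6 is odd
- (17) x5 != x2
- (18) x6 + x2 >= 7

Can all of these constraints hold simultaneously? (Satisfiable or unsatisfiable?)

Try x1 = 6, x2 = 3, x3 = 2, x4 = 4, x5 = 5, x6 = 5.
Check constraint 1: x3 + x5 = 7; constraint 2: x6 - x1 = -1. The remaining constraints are straightforward to verify.

Satisfiable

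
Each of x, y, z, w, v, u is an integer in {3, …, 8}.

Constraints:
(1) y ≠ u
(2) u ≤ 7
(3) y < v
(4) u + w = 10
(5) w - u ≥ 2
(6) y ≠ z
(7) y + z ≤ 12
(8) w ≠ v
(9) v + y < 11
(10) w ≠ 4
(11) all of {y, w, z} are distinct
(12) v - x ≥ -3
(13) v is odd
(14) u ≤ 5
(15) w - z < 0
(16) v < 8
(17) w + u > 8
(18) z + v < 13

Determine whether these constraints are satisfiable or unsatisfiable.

The assignment x = 6, y = 3, z = 7, w = 6, v = 5, u = 4 works:
  constraint 4 holds since u + w = 10.
  constraint 5 holds since w - u = 2.
The rest check out directly.

Satisfiable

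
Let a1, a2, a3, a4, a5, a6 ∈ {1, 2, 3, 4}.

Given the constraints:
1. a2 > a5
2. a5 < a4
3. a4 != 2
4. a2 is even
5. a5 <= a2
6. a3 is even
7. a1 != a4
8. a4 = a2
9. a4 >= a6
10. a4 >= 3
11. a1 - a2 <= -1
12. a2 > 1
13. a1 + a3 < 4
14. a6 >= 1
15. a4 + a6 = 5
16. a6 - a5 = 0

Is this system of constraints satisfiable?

One satisfying assignment is a1 = 1, a2 = 4, a3 = 2, a4 = 4, a5 = 1, a6 = 1.
For the less obvious constraints — constraint 11: a1 - a2 = -3; constraint 13: a1 + a3 = 3; constraint 15: a4 + a6 = 5 — and the others hold by inspection.

Satisfiable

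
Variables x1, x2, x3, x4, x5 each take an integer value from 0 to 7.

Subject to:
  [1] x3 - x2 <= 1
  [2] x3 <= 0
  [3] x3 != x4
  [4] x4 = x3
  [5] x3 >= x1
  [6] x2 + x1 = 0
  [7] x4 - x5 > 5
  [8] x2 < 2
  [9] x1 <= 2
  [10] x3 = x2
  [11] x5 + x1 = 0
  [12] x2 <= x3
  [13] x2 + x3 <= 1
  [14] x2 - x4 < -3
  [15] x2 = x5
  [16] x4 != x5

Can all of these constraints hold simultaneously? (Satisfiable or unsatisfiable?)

From constraints 4, 10, and 15, x4 = x3 = x2 = x5, so x4 = x5. But constraint 16 says x4 ≠ x5. Contradiction.

Unsatisfiable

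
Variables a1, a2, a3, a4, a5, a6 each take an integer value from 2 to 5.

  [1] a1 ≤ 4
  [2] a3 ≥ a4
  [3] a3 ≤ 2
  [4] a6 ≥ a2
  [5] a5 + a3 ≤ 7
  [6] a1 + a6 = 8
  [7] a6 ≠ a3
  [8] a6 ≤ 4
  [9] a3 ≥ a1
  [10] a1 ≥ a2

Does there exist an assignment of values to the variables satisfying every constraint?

From constraints 3 and 9: a1 ≤ a3 ≤ 2. From constraint 8: a6 ≤ 4. Hence a1 + a6 ≤ 6. But constraint 6 requires a1 + a6 = 8, and 8 > 6. Contradiction.

Unsatisfiable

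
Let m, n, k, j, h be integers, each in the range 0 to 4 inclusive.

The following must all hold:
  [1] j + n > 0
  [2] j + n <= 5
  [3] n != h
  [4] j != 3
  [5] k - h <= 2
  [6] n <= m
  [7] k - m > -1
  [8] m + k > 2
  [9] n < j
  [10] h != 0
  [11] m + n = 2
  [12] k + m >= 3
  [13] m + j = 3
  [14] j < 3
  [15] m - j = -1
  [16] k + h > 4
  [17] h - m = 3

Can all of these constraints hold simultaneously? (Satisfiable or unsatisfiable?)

Satisfiable

Try m = 1, n = 1, k = 3, j = 2, h = 4.
Check constraint 1: j + n = 3; constraint 2: j + n = 3. The remaining constraints are straightforward to verify.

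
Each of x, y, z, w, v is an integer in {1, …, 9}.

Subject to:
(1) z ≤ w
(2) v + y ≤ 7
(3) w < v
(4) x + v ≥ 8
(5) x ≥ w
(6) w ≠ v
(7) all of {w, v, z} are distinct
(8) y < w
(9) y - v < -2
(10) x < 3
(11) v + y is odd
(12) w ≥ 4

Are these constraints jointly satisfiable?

Unsatisfiable

From constraints 5 and 12: x ≥ w and w ≥ 4, so x ≥ 4. From constraint 10: x ≤ 2. But 2 < 4, so no value of x works.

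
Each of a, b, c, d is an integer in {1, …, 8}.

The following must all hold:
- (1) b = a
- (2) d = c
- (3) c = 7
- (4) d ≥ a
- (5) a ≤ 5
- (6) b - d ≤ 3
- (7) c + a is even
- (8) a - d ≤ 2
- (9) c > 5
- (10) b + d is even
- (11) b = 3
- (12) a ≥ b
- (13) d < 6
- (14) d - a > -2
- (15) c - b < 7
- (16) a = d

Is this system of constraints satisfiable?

Unsatisfiable

Constraint 11 fixes b = 3 and constraint 3 fixes c = 7. Constraints 1, 2, and 16 give b = a = d = c, so b = c. But 3 ≠ 7 — contradiction.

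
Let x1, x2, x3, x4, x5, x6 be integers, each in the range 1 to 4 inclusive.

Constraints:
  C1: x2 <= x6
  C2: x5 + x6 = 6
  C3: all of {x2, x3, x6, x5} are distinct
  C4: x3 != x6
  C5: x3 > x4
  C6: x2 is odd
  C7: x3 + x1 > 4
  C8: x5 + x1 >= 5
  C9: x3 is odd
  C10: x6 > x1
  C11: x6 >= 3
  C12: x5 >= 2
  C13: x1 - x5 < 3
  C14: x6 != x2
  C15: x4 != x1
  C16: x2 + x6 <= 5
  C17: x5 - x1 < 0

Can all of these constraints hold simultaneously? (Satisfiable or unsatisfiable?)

Try x1 = 3, x2 = 1, x3 = 3, x4 = 1, x5 = 2, x6 = 4.
Check constraint 2: x5 + x6 = 6; constraint 7: x3 + x1 = 6; constraint 8: x5 + x1 = 5. The remaining constraints are straightforward to verify.

Satisfiable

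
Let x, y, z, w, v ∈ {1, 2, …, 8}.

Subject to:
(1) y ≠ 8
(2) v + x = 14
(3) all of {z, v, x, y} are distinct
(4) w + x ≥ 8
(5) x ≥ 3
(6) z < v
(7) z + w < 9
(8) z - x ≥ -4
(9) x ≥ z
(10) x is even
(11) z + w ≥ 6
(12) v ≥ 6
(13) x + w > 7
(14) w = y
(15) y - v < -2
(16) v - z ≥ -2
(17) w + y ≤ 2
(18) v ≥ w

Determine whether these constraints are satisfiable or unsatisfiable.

Satisfiable

Take x = 8, y = 1, z = 5, w = 1, v = 6. Then constraint 2: v + x = 14; constraint 4: w + x = 9; constraint 7: z + w = 6, and every other listed constraint is also met.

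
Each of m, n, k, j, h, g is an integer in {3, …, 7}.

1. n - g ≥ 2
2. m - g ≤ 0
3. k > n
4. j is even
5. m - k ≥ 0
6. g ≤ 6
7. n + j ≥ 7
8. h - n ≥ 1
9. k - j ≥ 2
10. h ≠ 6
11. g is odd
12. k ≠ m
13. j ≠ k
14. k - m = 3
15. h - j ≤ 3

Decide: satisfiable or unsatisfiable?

Unsatisfiable

Constraints 1, 2, 5, 8, 9, and 15 give m − k ≥ 0, k − j ≥ 2, j − h ≥ -3, h − n ≥ 1, n − g ≥ 2, g − m ≥ 0.
Adding all 6 inequalities: the left sides telescope to 0, and the right sides sum to 0 + 2 + (-3) + 1 + 2 + 0 = 2. So 0 ≥ 2, which is false.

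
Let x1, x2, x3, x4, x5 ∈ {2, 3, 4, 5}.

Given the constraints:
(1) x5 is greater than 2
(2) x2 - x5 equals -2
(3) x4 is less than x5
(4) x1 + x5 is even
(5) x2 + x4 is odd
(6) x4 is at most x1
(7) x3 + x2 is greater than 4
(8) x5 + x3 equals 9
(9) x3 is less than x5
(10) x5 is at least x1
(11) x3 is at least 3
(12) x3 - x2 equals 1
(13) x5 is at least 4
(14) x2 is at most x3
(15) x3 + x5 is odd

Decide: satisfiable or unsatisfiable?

Satisfiable

Try x1 = 3, x2 = 3, x3 = 4, x4 = 2, x5 = 5.
Check constraint 2: x2 - x5 = -2; constraint 7: x3 + x2 = 7. The remaining constraints are straightforward to verify.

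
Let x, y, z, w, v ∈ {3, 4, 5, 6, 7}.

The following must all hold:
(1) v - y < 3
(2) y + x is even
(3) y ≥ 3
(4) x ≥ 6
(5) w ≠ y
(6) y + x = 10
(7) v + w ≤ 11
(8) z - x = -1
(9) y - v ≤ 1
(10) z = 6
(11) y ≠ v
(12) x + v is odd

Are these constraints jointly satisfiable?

Satisfiable

Take x = 7, y = 3, z = 6, w = 7, v = 4. Then constraint 1: v - y = 1; constraint 6: y + x = 10, and every other listed constraint is also met.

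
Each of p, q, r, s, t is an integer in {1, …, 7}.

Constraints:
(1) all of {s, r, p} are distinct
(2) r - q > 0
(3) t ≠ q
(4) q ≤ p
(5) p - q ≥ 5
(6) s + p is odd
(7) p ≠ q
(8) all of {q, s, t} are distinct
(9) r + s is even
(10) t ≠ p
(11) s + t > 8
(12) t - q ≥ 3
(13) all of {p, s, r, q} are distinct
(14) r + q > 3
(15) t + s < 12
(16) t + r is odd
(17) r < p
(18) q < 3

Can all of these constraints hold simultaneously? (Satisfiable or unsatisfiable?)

Take p = 7, q = 1, r = 4, s = 6, t = 5. Then constraint 2: r - q = 3; constraint 5: p - q = 6; constraint 11: s + t = 11, and every other listed constraint is also met.

Satisfiable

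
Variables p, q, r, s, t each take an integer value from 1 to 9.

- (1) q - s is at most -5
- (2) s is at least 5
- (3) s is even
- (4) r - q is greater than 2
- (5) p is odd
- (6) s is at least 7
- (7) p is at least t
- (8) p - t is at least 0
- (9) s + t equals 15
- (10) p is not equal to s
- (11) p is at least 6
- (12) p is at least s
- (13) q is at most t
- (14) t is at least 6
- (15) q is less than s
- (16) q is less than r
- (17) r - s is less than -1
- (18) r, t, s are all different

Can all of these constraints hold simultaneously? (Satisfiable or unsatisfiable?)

Satisfiable

Try p = 9, q = 1, r = 4, s = 8, t = 7.
Check constraint 1: q - s = -7; constraint 4: r - q = 3. The remaining constraints are straightforward to verify.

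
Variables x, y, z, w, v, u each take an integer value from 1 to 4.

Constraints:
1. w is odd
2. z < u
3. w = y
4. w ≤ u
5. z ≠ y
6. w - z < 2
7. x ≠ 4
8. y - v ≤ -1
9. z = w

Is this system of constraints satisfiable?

Unsatisfiable

From constraints 3 and 9, z = w = y, so z = y. But constraint 5 says z ≠ y. Contradiction.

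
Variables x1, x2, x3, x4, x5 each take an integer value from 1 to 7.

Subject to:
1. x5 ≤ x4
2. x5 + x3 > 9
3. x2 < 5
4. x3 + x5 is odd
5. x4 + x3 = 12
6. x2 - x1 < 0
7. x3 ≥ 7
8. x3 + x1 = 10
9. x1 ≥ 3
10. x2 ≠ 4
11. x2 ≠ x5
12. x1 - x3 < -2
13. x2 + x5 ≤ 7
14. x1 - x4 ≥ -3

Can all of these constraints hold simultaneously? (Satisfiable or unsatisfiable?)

Take x1 = 3, x2 = 2, x3 = 7, x4 = 5, x5 = 4. Then constraint 2: x5 + x3 = 11; constraint 5: x4 + x3 = 12, and every other listed constraint is also met.

Satisfiable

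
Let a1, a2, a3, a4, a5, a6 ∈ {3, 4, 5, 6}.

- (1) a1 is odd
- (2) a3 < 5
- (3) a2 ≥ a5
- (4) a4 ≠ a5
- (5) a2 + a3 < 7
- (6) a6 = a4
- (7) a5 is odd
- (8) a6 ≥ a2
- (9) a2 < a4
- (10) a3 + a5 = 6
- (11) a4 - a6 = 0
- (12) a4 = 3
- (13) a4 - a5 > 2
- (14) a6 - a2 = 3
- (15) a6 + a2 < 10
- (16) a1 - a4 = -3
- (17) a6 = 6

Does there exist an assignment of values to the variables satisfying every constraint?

Constraint 17 fixes a6 = 6 and constraint 12 fixes a4 = 3, but constraint 6 requires a6 = a4. Since 6 ≠ 3, contradiction.

Unsatisfiable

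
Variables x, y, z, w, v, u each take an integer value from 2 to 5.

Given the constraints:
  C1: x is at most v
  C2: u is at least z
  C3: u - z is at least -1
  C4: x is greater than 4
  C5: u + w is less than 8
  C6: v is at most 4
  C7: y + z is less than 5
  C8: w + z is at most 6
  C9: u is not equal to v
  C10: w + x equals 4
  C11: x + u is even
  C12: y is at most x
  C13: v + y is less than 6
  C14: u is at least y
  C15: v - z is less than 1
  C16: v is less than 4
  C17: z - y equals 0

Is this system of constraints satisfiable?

From constraint 4: x ≥ 5. From constraints 1 and 6: x ≤ v and v ≤ 4, so x ≤ 4. But 4 < 5, so no value of x works.

Unsatisfiable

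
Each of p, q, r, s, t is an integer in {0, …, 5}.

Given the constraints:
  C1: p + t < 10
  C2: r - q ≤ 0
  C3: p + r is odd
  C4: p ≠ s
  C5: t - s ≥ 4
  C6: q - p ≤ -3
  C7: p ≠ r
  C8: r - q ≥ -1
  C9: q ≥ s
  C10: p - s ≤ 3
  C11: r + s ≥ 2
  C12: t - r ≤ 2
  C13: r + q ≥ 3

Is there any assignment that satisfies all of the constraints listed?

Constraints 2, 5, 6, 10, and 12 give q − r ≥ 0, r − t ≥ -2, t − s ≥ 4, s − p ≥ -3, p − q ≥ 3.
Adding all 5 inequalities: the left sides telescope to 0, and the right sides sum to 0 + (-2) + 4 + (-3) + 3 = 2. So 0 ≥ 2, which is false.

Unsatisfiable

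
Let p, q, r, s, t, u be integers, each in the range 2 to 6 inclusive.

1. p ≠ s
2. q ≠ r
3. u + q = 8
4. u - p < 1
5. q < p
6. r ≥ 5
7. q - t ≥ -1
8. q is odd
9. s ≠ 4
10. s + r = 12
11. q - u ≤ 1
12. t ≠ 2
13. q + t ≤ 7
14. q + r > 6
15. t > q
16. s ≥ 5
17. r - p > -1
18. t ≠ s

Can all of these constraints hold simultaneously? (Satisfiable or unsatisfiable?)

Satisfiable

Setting (p, q, r, s, t, u) = (5, 3, 6, 6, 4, 5) satisfies everything: constraint 3: u + q = 8; constraint 4: u - p = 0, and the others follow.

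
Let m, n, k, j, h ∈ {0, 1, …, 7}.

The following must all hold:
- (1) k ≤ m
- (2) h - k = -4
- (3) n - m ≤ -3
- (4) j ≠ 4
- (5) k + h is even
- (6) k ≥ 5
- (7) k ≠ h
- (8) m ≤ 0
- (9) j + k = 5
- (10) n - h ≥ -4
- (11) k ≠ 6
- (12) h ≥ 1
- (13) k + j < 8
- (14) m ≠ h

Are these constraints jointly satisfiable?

Unsatisfiable

From constraints 1 and 6: m ≥ k and k ≥ 5, so m ≥ 5. From constraint 8: m ≤ 0. But 0 < 5, so no value of m works.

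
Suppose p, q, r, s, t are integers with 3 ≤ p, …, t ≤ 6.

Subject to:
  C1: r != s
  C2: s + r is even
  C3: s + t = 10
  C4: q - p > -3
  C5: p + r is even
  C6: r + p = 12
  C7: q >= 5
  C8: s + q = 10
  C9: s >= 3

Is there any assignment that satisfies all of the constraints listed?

Take p = 6, q = 6, r = 6, s = 4, t = 6. Then constraint 3: s + t = 10; constraint 4: q - p = 0; constraint 6: r + p = 12, and every other listed constraint is also met.

Satisfiable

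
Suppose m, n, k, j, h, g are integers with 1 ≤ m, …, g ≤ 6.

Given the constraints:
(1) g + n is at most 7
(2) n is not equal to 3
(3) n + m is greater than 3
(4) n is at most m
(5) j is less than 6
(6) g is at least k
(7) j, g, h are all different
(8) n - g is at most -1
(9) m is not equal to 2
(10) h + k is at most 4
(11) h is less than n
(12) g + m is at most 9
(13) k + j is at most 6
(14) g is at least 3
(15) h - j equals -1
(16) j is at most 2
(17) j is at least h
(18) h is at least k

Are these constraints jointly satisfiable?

One satisfying assignment is m = 4, n = 2, k = 1, j = 2, h = 1, g = 5.
For the less obvious constraints — constraint 1: g + n = 7; constraint 3: n + m = 6 — and the others hold by inspection.

Satisfiable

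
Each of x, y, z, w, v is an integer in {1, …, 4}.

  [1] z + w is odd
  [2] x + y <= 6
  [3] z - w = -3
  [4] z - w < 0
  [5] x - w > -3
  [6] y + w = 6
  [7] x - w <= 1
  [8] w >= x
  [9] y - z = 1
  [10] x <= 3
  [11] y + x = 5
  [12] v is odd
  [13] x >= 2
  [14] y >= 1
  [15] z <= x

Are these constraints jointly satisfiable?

Satisfiable

One satisfying assignment is x = 3, y = 2, z = 1, w = 4, v = 3.
For the less obvious constraints — constraint 2: x + y = 5; constraint 3: z - w = -3 — and the others hold by inspection.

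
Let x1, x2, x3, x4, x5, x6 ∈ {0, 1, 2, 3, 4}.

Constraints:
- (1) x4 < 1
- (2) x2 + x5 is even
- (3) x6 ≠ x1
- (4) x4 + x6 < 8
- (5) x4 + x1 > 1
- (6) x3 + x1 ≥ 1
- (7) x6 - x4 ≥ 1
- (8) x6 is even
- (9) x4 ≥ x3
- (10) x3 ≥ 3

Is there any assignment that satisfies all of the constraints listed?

Unsatisfiable

From constraints 9 and 10: x4 ≥ x3 and x3 ≥ 3, so x4 ≥ 3. From constraint 1: x4 ≤ 0. But 0 < 3, so no value of x4 works.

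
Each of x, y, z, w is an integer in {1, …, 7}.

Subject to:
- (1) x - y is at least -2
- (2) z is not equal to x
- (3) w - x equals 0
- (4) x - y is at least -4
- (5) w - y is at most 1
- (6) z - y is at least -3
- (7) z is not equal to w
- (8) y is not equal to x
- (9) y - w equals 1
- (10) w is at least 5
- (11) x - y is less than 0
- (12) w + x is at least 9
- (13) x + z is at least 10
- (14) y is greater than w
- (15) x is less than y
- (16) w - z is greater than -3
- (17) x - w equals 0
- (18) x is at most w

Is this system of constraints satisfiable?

Take x = 6, y = 7, z = 7, w = 6. Then constraint 1: x - y = -1; constraint 3: w - x = 0, and every other listed constraint is also met.

Satisfiable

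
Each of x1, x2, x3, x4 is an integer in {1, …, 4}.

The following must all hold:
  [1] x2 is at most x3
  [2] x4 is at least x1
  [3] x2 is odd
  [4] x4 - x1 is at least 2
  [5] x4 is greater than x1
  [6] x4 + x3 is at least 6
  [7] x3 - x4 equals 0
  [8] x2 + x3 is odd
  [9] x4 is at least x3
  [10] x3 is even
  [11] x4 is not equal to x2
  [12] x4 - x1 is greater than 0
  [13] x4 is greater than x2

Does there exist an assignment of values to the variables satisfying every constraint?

Satisfiable

Try x1 = 1, x2 = 3, x3 = 4, x4 = 4.
Check constraint 4: x4 - x1 = 3; constraint 6: x4 + x3 = 8; constraint 7: x3 - x4 = 0. The remaining constraints are straightforward to verify.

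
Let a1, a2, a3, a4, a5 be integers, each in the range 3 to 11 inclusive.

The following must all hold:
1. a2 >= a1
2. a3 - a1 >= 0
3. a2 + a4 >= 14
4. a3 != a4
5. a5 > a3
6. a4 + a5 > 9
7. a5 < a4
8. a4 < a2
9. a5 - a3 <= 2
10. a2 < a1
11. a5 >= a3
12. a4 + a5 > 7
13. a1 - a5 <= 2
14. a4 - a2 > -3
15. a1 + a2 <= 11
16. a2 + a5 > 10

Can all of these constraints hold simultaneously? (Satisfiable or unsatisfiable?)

Unsatisfiable

Constraints 2, 5, 7, 8, and 10 give a2 < a1, a1 ≤ a3, a3 < a5, a5 < a4, a4 < a2. Chaining: a2 < a1 ≤ a3 < a5 < a4 < a2, which forces a2 < a2 — impossible.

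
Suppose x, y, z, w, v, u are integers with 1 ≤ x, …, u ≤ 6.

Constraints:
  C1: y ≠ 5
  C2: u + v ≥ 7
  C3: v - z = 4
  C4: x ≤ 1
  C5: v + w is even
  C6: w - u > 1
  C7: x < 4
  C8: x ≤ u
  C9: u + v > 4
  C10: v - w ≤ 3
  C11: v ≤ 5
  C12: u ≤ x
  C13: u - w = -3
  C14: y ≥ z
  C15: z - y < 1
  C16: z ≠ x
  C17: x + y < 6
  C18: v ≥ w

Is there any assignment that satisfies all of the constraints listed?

From constraints 4 and 12: u ≤ x ≤ 1. From constraint 11: v ≤ 5. Hence u + v ≤ 6. But constraint 2 requires u + v ≥ 7, and 7 > 6. Contradiction.

Unsatisfiable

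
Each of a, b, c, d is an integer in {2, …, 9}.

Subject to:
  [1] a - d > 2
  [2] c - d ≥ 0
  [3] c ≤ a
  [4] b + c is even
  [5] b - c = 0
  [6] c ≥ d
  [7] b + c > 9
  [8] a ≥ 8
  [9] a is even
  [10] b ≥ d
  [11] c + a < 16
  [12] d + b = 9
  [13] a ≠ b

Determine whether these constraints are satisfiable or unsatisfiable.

Setting (a, b, c, d) = (8, 6, 6, 3) satisfies everything: constraint 1: a - d = 5; constraint 2: c - d = 3; constraint 5: b - c = 0, and the others follow.

Satisfiable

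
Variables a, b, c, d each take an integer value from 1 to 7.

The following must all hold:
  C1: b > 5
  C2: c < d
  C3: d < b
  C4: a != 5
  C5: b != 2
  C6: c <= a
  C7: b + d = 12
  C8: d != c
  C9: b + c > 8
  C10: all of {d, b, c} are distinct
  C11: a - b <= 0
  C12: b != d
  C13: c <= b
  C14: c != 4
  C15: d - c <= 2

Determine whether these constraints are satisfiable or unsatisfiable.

The assignment a = 7, b = 7, c = 3, d = 5 works:
  constraint 7 holds since b + d = 12.
  constraint 9 holds since b + c = 10.
The rest check out directly.

Satisfiable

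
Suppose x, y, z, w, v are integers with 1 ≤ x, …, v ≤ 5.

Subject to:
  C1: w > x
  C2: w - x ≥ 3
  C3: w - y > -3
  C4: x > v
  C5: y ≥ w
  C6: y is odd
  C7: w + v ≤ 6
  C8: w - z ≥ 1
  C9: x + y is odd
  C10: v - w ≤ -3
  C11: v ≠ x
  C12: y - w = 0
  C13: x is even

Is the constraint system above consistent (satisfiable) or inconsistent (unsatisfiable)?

Take x = 2, y = 5, z = 1, w = 5, v = 1. Then constraint 2: w - x = 3; constraint 3: w - y = 0, and every other listed constraint is also met.

Satisfiable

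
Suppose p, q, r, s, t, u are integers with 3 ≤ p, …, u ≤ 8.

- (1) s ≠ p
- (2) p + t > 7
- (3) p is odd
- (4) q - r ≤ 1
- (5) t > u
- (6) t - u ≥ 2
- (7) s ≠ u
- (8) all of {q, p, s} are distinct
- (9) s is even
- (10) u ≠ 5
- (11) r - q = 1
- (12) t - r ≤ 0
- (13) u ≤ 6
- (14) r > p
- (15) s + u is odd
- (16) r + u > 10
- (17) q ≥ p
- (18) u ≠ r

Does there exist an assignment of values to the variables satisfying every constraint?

Setting (p, q, r, s, t, u) = (3, 7, 8, 8, 5, 3) satisfies everything: constraint 2: p + t = 8; constraint 4: q - r = -1, and the others follow.

Satisfiable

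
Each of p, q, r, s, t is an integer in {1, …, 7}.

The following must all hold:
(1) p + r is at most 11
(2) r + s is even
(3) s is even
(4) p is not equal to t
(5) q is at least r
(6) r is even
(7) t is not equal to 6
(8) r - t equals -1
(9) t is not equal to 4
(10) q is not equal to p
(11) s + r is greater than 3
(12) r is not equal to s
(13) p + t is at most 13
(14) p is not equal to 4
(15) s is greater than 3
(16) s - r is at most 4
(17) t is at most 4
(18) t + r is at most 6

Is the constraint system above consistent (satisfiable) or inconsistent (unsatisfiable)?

Satisfiable

The assignment p = 7, q = 4, r = 2, s = 4, t = 3 works:
  constraint 1 holds since p + r = 9.
  constraint 8 holds since r - t = -1.
The rest check out directly.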